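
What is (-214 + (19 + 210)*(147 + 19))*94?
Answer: 3553200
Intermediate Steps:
(-214 + (19 + 210)*(147 + 19))*94 = (-214 + 229*166)*94 = (-214 + 38014)*94 = 37800*94 = 3553200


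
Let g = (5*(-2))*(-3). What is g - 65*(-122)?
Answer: 7960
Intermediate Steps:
g = 30 (g = -10*(-3) = 30)
g - 65*(-122) = 30 - 65*(-122) = 30 + 7930 = 7960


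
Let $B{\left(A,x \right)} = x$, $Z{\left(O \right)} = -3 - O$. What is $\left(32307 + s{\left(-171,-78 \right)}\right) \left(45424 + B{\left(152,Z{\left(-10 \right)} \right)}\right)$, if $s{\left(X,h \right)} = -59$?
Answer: $1465058888$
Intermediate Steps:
$\left(32307 + s{\left(-171,-78 \right)}\right) \left(45424 + B{\left(152,Z{\left(-10 \right)} \right)}\right) = \left(32307 - 59\right) \left(45424 - -7\right) = 32248 \left(45424 + \left(-3 + 10\right)\right) = 32248 \left(45424 + 7\right) = 32248 \cdot 45431 = 1465058888$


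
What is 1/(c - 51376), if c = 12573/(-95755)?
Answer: -8705/447229223 ≈ -1.9464e-5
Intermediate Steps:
c = -1143/8705 (c = 12573*(-1/95755) = -1143/8705 ≈ -0.13130)
1/(c - 51376) = 1/(-1143/8705 - 51376) = 1/(-447229223/8705) = -8705/447229223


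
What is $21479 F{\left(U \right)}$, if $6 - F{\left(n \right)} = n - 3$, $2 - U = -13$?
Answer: $-128874$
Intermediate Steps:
$U = 15$ ($U = 2 - -13 = 2 + 13 = 15$)
$F{\left(n \right)} = 9 - n$ ($F{\left(n \right)} = 6 - \left(n - 3\right) = 6 - \left(-3 + n\right) = 9 - n$)
$21479 F{\left(U \right)} = 21479 \left(9 - 15\right) = 21479 \left(-6\right) = -128874$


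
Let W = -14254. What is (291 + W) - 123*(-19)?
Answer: -11626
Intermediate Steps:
(291 + W) - 123*(-19) = (291 - 14254) - 123*(-19) = -13963 + 2337 = -11626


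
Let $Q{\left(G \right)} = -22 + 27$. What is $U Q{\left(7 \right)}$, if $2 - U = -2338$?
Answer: $11700$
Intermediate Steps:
$Q{\left(G \right)} = 5$
$U = 2340$ ($U = 2 - -2338 = 2 + 2338 = 2340$)
$U Q{\left(7 \right)} = 2340 \cdot 5 = 11700$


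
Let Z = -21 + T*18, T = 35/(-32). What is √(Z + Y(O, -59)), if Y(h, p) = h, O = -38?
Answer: I*√1259/4 ≈ 8.8706*I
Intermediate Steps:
T = -35/32 (T = 35*(-1/32) = -35/32 ≈ -1.0938)
Z = -651/16 (Z = -21 - 35/32*18 = -21 - 315/16 = -651/16 ≈ -40.688)
√(Z + Y(O, -59)) = √(-651/16 - 38) = √(-1259/16) = I*√1259/4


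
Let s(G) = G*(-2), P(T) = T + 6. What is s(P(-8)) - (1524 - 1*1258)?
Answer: -262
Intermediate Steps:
P(T) = 6 + T
s(G) = -2*G
s(P(-8)) - (1524 - 1*1258) = -2*(6 - 8) - (1524 - 1*1258) = -2*(-2) - (1524 - 1258) = 4 - 1*266 = 4 - 266 = -262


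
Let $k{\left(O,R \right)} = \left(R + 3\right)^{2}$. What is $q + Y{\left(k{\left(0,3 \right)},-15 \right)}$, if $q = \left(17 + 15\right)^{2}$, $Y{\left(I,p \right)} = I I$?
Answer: $2320$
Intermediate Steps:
$k{\left(O,R \right)} = \left(3 + R\right)^{2}$
$Y{\left(I,p \right)} = I^{2}$
$q = 1024$ ($q = 32^{2} = 1024$)
$q + Y{\left(k{\left(0,3 \right)},-15 \right)} = 1024 + \left(\left(3 + 3\right)^{2}\right)^{2} = 1024 + \left(6^{2}\right)^{2} = 1024 + 36^{2} = 1024 + 1296 = 2320$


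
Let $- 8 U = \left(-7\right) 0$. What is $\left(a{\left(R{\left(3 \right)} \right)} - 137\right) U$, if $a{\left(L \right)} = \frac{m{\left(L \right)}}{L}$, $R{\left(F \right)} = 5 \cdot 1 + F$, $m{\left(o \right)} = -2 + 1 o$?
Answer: $0$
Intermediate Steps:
$U = 0$ ($U = - \frac{\left(-7\right) 0}{8} = \left(- \frac{1}{8}\right) 0 = 0$)
$m{\left(o \right)} = -2 + o$
$R{\left(F \right)} = 5 + F$
$a{\left(L \right)} = \frac{-2 + L}{L}$
$\left(a{\left(R{\left(3 \right)} \right)} - 137\right) U = \left(\frac{-2 + \left(5 + 3\right)}{5 + 3} - 137\right) 0 = \left(\frac{-2 + 8}{8} - 137\right) 0 = \left(\frac{1}{8} \cdot 6 - 137\right) 0 = \left(\frac{3}{4} - 137\right) 0 = \left(- \frac{545}{4}\right) 0 = 0$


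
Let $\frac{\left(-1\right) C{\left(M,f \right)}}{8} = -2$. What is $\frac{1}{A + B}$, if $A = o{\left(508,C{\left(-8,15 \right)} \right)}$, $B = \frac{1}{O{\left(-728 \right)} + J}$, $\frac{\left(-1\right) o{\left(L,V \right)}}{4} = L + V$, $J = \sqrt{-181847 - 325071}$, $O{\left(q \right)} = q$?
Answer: $- \frac{2173347320}{4555337508609} + \frac{i \sqrt{506918}}{4555337508609} \approx -0.0004771 + 1.563 \cdot 10^{-10} i$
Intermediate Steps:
$C{\left(M,f \right)} = 16$ ($C{\left(M,f \right)} = \left(-8\right) \left(-2\right) = 16$)
$J = i \sqrt{506918}$ ($J = \sqrt{-506918} = i \sqrt{506918} \approx 711.98 i$)
$o{\left(L,V \right)} = - 4 L - 4 V$ ($o{\left(L,V \right)} = - 4 \left(L + V\right) = - 4 L - 4 V$)
$B = \frac{1}{-728 + i \sqrt{506918}} \approx -0.00070209 - 0.00068664 i$
$A = -2096$ ($A = \left(-4\right) 508 - 64 = -2032 - 64 = -2096$)
$\frac{1}{A + B} = \frac{1}{-2096 - \left(\frac{364}{518451} + \frac{i \sqrt{506918}}{1036902}\right)} = \frac{1}{- \frac{1086673660}{518451} - \frac{i \sqrt{506918}}{1036902}}$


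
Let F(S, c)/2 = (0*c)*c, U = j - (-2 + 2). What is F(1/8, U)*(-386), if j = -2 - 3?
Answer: 0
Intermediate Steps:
j = -5
U = -5 (U = -5 - (-2 + 2) = -5 - 1*0 = -5 + 0 = -5)
F(S, c) = 0 (F(S, c) = 2*((0*c)*c) = 2*(0*c) = 2*0 = 0)
F(1/8, U)*(-386) = 0*(-386) = 0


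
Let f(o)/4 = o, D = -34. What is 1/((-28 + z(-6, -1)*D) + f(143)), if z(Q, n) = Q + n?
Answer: 1/782 ≈ 0.0012788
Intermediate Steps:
f(o) = 4*o
1/((-28 + z(-6, -1)*D) + f(143)) = 1/((-28 + (-6 - 1)*(-34)) + 4*143) = 1/((-28 - 7*(-34)) + 572) = 1/((-28 + 238) + 572) = 1/(210 + 572) = 1/782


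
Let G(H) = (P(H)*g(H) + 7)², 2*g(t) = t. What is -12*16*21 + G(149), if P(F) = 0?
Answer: -3983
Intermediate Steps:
g(t) = t/2
G(H) = 49 (G(H) = (0*(H/2) + 7)² = (0 + 7)² = 7² = 49)
-12*16*21 + G(149) = -12*16*21 + 49 = -192*21 + 49 = -4032 + 49 = -3983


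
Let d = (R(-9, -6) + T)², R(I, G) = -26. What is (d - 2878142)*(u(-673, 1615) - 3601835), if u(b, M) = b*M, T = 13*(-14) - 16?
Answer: 13259569023180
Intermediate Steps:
T = -198 (T = -182 - 16 = -198)
d = 50176 (d = (-26 - 198)² = (-224)² = 50176)
u(b, M) = M*b
(d - 2878142)*(u(-673, 1615) - 3601835) = (50176 - 2878142)*(1615*(-673) - 3601835) = -2827966*(-1086895 - 3601835) = -2827966*(-4688730) = 13259569023180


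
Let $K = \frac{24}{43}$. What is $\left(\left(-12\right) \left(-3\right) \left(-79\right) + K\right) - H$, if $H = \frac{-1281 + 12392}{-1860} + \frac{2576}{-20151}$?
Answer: $- \frac{1524292052759}{537225660} \approx -2837.3$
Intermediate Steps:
$K = \frac{24}{43}$ ($K = 24 \cdot \frac{1}{43} = \frac{24}{43} \approx 0.55814$)
$H = - \frac{76229707}{12493620}$ ($H = 11111 \left(- \frac{1}{1860}\right) + 2576 \left(- \frac{1}{20151}\right) = - \frac{11111}{1860} - \frac{2576}{20151} = - \frac{76229707}{12493620} \approx -6.1015$)
$\left(\left(-12\right) \left(-3\right) \left(-79\right) + K\right) - H = \left(\left(-12\right) \left(-3\right) \left(-79\right) + \frac{24}{43}\right) - - \frac{76229707}{12493620} = \left(36 \left(-79\right) + \frac{24}{43}\right) + \frac{76229707}{12493620} = \left(-2844 + \frac{24}{43}\right) + \frac{76229707}{12493620} = - \frac{122268}{43} + \frac{76229707}{12493620} = - \frac{1524292052759}{537225660}$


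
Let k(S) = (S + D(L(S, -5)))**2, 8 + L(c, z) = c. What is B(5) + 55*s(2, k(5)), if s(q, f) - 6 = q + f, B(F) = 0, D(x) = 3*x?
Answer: 1320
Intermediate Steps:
L(c, z) = -8 + c
k(S) = (-24 + 4*S)**2 (k(S) = (S + 3*(-8 + S))**2 = (S + (-24 + 3*S))**2 = (-24 + 4*S)**2)
s(q, f) = 6 + f + q (s(q, f) = 6 + (q + f) = 6 + (f + q) = 6 + f + q)
B(5) + 55*s(2, k(5)) = 0 + 55*(6 + 16*(-6 + 5)**2 + 2) = 0 + 55*(6 + 16*(-1)**2 + 2) = 0 + 55*(6 + 16*1 + 2) = 0 + 55*(6 + 16 + 2) = 0 + 55*24 = 0 + 1320 = 1320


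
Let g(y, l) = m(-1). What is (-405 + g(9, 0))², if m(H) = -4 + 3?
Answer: 164836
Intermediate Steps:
m(H) = -1
g(y, l) = -1
(-405 + g(9, 0))² = (-405 - 1)² = (-406)² = 164836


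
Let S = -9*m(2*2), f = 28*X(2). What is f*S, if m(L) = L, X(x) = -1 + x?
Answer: -1008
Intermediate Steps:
f = 28 (f = 28*(-1 + 2) = 28*1 = 28)
S = -36 (S = -18*2 = -9*4 = -36)
f*S = 28*(-36) = -1008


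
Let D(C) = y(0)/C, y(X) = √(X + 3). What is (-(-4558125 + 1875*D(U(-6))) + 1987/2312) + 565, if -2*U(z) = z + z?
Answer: 10539693267/2312 - 625*√3/2 ≈ 4.5582e+6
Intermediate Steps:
U(z) = -z (U(z) = -(z + z)/2 = -z)
y(X) = √(3 + X)
D(C) = √3/C (D(C) = √(3 + 0)/C = √3/C)
(-(-4558125 + 1875*D(U(-6))) + 1987/2312) + 565 = (-(-4558125 + 625*√3/2) + 1987/2312) + 565 = (-1875*(-2431 + √3/6) + 1987/2312) + 565 = ((4558125 - 625*√3/2) + 1987/2312) + 565 = (10538386987/2312 - 625*√3/2) + 565 = 10539693267/2312 - 625*√3/2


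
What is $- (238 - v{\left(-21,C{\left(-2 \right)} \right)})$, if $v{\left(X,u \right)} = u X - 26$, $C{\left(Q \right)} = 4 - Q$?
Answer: $-390$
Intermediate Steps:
$v{\left(X,u \right)} = -26 + X u$ ($v{\left(X,u \right)} = X u - 26 = -26 + X u$)
$- (238 - v{\left(-21,C{\left(-2 \right)} \right)}) = - (238 - \left(-26 - 21 \left(4 - -2\right)\right)) = - (238 - \left(-26 - 21 \left(4 + 2\right)\right)) = - (238 - \left(-26 - 126\right)) = - (238 - -152) = - (238 + 152) = \left(-1\right) 390 = -390$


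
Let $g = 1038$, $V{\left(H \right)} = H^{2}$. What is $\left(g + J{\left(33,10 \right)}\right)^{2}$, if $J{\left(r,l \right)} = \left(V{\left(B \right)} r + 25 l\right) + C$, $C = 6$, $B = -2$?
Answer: $2033476$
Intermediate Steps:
$J{\left(r,l \right)} = 6 + 4 r + 25 l$ ($J{\left(r,l \right)} = \left(\left(-2\right)^{2} r + 25 l\right) + 6 = \left(4 r + 25 l\right) + 6 = 6 + 4 r + 25 l$)
$\left(g + J{\left(33,10 \right)}\right)^{2} = \left(1038 + \left(6 + 4 \cdot 33 + 25 \cdot 10\right)\right)^{2} = \left(1038 + \left(6 + 132 + 250\right)\right)^{2} = \left(1038 + 388\right)^{2} = 1426^{2} = 2033476$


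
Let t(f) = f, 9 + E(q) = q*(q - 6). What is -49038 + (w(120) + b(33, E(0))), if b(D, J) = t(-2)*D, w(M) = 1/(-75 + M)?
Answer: -2209679/45 ≈ -49104.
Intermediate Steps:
E(q) = -9 + q*(-6 + q) (E(q) = -9 + q*(q - 6) = -9 + q*(-6 + q))
b(D, J) = -2*D
-49038 + (w(120) + b(33, E(0))) = -49038 + (1/(-75 + 120) - 2*33) = -49038 + (1/45 - 66) = -49038 - 2969/45 = -2209679/45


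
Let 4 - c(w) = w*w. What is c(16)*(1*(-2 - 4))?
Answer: 1512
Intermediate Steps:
c(w) = 4 - w**2 (c(w) = 4 - w*w = 4 - w**2)
c(16)*(1*(-2 - 4)) = (4 - 1*16**2)*(1*(-2 - 4)) = (4 - 1*256)*(1*(-6)) = (4 - 256)*(-6) = -252*(-6) = 1512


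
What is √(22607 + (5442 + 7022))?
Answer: √35071 ≈ 187.27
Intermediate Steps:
√(22607 + (5442 + 7022)) = √(22607 + 12464) = √35071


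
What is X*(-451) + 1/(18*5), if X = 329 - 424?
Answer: 3856051/90 ≈ 42845.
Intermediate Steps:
X = -95
X*(-451) + 1/(18*5) = -95*(-451) + 1/(18*5) = 42845 + 1/90 = 3856051/90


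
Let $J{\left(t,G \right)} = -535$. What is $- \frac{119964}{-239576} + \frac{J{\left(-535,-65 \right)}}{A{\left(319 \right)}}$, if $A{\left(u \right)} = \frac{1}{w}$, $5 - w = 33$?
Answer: $\frac{897242111}{59894} \approx 14981.0$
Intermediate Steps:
$w = -28$ ($w = 5 - 33 = -28$)
$A{\left(u \right)} = - \frac{1}{28}$ ($A{\left(u \right)} = \frac{1}{-28} = - \frac{1}{28}$)
$- \frac{119964}{-239576} + \frac{J{\left(-535,-65 \right)}}{A{\left(319 \right)}} = - \frac{119964}{-239576} - \frac{535}{- \frac{1}{28}} = \left(-119964\right) \left(- \frac{1}{239576}\right) - -14980 = \frac{29991}{59894} + 14980 = \frac{897242111}{59894}$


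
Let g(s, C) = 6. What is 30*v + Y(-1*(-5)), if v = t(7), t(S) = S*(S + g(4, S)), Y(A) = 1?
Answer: 2731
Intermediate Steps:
t(S) = S*(6 + S) (t(S) = S*(S + 6) = S*(6 + S))
v = 91 (v = 7*(6 + 7) = 7*13 = 91)
30*v + Y(-1*(-5)) = 30*91 + 1 = 2730 + 1 = 2731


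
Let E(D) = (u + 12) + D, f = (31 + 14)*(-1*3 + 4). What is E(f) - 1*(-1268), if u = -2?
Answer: 1323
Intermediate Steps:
f = 45 (f = 45*(-3 + 4) = 45*1 = 45)
E(D) = 10 + D (E(D) = (-2 + 12) + D = 10 + D)
E(f) - 1*(-1268) = (10 + 45) - 1*(-1268) = 55 + 1268 = 1323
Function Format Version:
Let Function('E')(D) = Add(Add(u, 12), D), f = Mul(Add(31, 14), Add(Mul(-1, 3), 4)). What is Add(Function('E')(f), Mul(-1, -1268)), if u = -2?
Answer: 1323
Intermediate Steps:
f = 45 (f = Mul(45, Add(-3, 4)) = Mul(45, 1) = 45)
Function('E')(D) = Add(10, D) (Function('E')(D) = Add(Add(-2, 12), D) = Add(10, D))
Add(Function('E')(f), Mul(-1, -1268)) = Add(Add(10, 45), Mul(-1, -1268)) = Add(55, 1268) = 1323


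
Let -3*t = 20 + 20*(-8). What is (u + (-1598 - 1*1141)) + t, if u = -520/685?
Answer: -1106861/411 ≈ -2693.1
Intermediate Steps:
u = -104/137 (u = -520*1/685 = -104/137 ≈ -0.75912)
t = 140/3 (t = -(20 + 20*(-8))/3 = -(20 - 160)/3 = -1/3*(-140) = 140/3 ≈ 46.667)
(u + (-1598 - 1*1141)) + t = (-104/137 + (-1598 - 1*1141)) + 140/3 = (-104/137 + (-1598 - 1141)) + 140/3 = (-104/137 - 2739) + 140/3 = -375347/137 + 140/3 = -1106861/411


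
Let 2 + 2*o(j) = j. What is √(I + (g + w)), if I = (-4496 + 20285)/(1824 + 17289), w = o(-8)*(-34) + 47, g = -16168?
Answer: I*√8437642/23 ≈ 126.29*I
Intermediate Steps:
o(j) = -1 + j/2
w = 217 (w = (-1 + (½)*(-8))*(-34) + 47 = (-1 - 4)*(-34) + 47 = -5*(-34) + 47 = 170 + 47 = 217)
I = 19/23 (I = 15789/19113 = 15789*(1/19113) = 19/23 ≈ 0.82609)
√(I + (g + w)) = √(19/23 + (-16168 + 217)) = √(19/23 - 15951) = √(-366854/23) = I*√8437642/23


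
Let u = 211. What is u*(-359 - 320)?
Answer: -143269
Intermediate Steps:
u*(-359 - 320) = 211*(-359 - 320) = 211*(-679) = -143269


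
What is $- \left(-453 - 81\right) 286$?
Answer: $152724$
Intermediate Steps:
$- \left(-453 - 81\right) 286 = - \left(-534\right) 286 = \left(-1\right) \left(-152724\right) = 152724$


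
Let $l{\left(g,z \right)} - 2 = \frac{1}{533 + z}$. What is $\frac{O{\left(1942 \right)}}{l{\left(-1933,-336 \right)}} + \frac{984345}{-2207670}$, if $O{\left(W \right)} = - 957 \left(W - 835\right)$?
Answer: $- \frac{30716310447419}{58135310} \approx -5.2836 \cdot 10^{5}$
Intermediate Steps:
$O{\left(W \right)} = 799095 - 957 W$ ($O{\left(W \right)} = - 957 \left(-835 + W\right) = 799095 - 957 W$)
$l{\left(g,z \right)} = 2 + \frac{1}{533 + z}$
$\frac{O{\left(1942 \right)}}{l{\left(-1933,-336 \right)}} + \frac{984345}{-2207670} = \frac{799095 - 1858494}{\frac{1}{533 - 336} \left(1067 + 2 \left(-336\right)\right)} + \frac{984345}{-2207670} = \frac{799095 - 1858494}{\frac{1}{197} \left(1067 - 672\right)} + 984345 \left(- \frac{1}{2207670}\right) = - \frac{1059399}{\frac{1}{197} \cdot 395} - \frac{65623}{147178} = - \frac{1059399}{\frac{395}{197}} - \frac{65623}{147178} = \left(-1059399\right) \frac{197}{395} - \frac{65623}{147178} = - \frac{208701603}{395} - \frac{65623}{147178} = - \frac{30716310447419}{58135310}$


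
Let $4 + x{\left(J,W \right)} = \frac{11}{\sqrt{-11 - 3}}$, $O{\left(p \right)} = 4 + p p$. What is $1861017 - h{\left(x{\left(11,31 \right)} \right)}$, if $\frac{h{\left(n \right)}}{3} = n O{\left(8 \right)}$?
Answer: $1861833 + \frac{1122 i \sqrt{14}}{7} \approx 1.8618 \cdot 10^{6} + 599.73 i$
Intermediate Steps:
$O{\left(p \right)} = 4 + p^{2}$
$x{\left(J,W \right)} = -4 - \frac{11 i \sqrt{14}}{14}$ ($x{\left(J,W \right)} = -4 + \frac{11}{\sqrt{-11 - 3}} = -4 + \frac{11}{\sqrt{-14}} = -4 + \frac{11}{i \sqrt{14}} = -4 + 11 \left(- \frac{i \sqrt{14}}{14}\right) = -4 - \frac{11 i \sqrt{14}}{14}$)
$h{\left(n \right)} = 204 n$ ($h{\left(n \right)} = 3 n \left(4 + 8^{2}\right) = 3 n \left(4 + 64\right) = 3 n 68 = 3 \cdot 68 n = 204 n$)
$1861017 - h{\left(x{\left(11,31 \right)} \right)} = 1861017 - 204 \left(-4 - \frac{11 i \sqrt{14}}{14}\right) = 1861017 - \left(-816 - \frac{1122 i \sqrt{14}}{7}\right) = 1861017 + \left(816 + \frac{1122 i \sqrt{14}}{7}\right) = 1861833 + \frac{1122 i \sqrt{14}}{7}$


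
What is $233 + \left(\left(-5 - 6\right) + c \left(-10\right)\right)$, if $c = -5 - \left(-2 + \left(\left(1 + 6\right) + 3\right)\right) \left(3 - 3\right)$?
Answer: $272$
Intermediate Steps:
$c = -5$ ($c = -5 - \left(-2 + \left(7 + 3\right)\right) 0 = -5 - \left(-2 + 10\right) 0 = -5 - 8 \cdot 0 = -5 - 0 = -5 + 0 = -5$)
$233 + \left(\left(-5 - 6\right) + c \left(-10\right)\right) = 233 - -39 = 233 + \left(\left(-5 - 6\right) + 50\right) = 233 + \left(-11 + 50\right) = 233 + 39 = 272$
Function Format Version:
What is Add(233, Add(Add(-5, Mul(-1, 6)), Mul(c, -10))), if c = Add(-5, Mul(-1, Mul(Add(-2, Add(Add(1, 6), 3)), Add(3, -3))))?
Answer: 272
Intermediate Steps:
c = -5 (c = Add(-5, Mul(-1, Mul(Add(-2, Add(7, 3)), 0))) = Add(-5, Mul(-1, Mul(Add(-2, 10), 0))) = Add(-5, Mul(-1, Mul(8, 0))) = Add(-5, Mul(-1, 0)) = Add(-5, 0) = -5)
Add(233, Add(Add(-5, Mul(-1, 6)), Mul(c, -10))) = Add(233, Add(Add(-5, Mul(-1, 6)), Mul(-5, -10))) = Add(233, Add(Add(-5, -6), 50)) = Add(233, Add(-11, 50)) = Add(233, 39) = 272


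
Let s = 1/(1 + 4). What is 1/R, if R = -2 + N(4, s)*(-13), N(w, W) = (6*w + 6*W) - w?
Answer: -5/1388 ≈ -0.0036023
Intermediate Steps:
s = ⅕ (s = 1/5 = ⅕ ≈ 0.20000)
N(w, W) = 5*w + 6*W (N(w, W) = (6*W + 6*w) - w = 5*w + 6*W)
R = -1388/5 (R = -2 + (5*4 + 6*(⅕))*(-13) = -2 + (20 + 6/5)*(-13) = -2 + (106/5)*(-13) = -2 - 1378/5 = -1388/5 ≈ -277.60)
1/R = 1/(-1388/5) = -5/1388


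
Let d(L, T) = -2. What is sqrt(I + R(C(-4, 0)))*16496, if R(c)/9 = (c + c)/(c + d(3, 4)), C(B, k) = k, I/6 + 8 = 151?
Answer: 16496*sqrt(858) ≈ 4.8320e+5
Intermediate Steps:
I = 858 (I = -48 + 6*151 = -48 + 906 = 858)
R(c) = 18*c/(-2 + c) (R(c) = 9*((c + c)/(c - 2)) = 9*((2*c)/(-2 + c)) = 9*(2*c/(-2 + c)) = 18*c/(-2 + c))
sqrt(I + R(C(-4, 0)))*16496 = sqrt(858 + 18*0/(-2 + 0))*16496 = sqrt(858 + 18*0/(-2))*16496 = sqrt(858 + 18*0*(-1/2))*16496 = sqrt(858 + 0)*16496 = sqrt(858)*16496 = 16496*sqrt(858)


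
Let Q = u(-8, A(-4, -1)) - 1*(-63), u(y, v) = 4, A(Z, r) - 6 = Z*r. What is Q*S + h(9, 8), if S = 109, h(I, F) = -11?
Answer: 7292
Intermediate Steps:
A(Z, r) = 6 + Z*r
Q = 67 (Q = 4 - 1*(-63) = 4 + 63 = 67)
Q*S + h(9, 8) = 67*109 - 11 = 7303 - 11 = 7292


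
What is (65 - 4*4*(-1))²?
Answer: 6561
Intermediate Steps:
(65 - 4*4*(-1))² = (65 - 16*(-1))² = (65 + 16)² = 81² = 6561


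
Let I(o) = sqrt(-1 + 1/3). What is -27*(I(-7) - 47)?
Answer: 1269 - 9*I*sqrt(6) ≈ 1269.0 - 22.045*I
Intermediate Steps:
I(o) = I*sqrt(6)/3 (I(o) = sqrt(-1 + 1/3) = sqrt(-2/3) = I*sqrt(6)/3)
-27*(I(-7) - 47) = -27*(I*sqrt(6)/3 - 47) = -27*(-47 + I*sqrt(6)/3) = 1269 - 9*I*sqrt(6)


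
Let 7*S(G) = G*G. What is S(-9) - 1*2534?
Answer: -17657/7 ≈ -2522.4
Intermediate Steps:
S(G) = G²/7 (S(G) = (G*G)/7 = G²/7)
S(-9) - 1*2534 = (⅐)*(-9)² - 1*2534 = (⅐)*81 - 2534 = 81/7 - 2534 = -17657/7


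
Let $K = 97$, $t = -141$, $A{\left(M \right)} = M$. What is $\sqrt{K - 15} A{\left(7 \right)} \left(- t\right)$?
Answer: $987 \sqrt{82} \approx 8937.7$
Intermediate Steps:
$\sqrt{K - 15} A{\left(7 \right)} \left(- t\right) = \sqrt{97 - 15} \cdot 7 \left(\left(-1\right) \left(-141\right)\right) = \sqrt{82} \cdot 7 \cdot 141 = 7 \sqrt{82} \cdot 141 = 987 \sqrt{82}$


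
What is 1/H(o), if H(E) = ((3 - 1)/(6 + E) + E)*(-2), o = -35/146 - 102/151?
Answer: 1235667277/1289769291 ≈ 0.95805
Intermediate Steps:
o = -20177/22046 (o = -35*1/146 - 102*1/151 = -35/146 - 102/151 = -20177/22046 ≈ -0.91522)
H(E) = -4/(6 + E) - 2*E (H(E) = (2/(6 + E) + E)*(-2) = (E + 2/(6 + E))*(-2) = -4/(6 + E) - 2*E)
1/H(o) = 1/(2*(-2 - (-20177/22046)² - 6*(-20177/22046))/(6 - 20177/22046)) = 1/(2*(-2 - 1*407111329/486026116 + 60531/11023)/(112099/22046)) = 1/(2*(22046/112099)*(-2 - 407111329/486026116 + 60531/11023)) = 1/(2*(22046/112099)*(1289769291/486026116)) = 1/(1289769291/1235667277) = 1235667277/1289769291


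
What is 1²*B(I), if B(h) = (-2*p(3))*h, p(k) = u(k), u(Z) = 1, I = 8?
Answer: -16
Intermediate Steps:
p(k) = 1
B(h) = -2*h (B(h) = (-2*1)*h = -2*h)
1²*B(I) = 1²*(-2*8) = 1*(-16) = -16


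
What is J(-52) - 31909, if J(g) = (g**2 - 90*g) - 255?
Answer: -24780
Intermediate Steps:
J(g) = -255 + g**2 - 90*g
J(-52) - 31909 = (-255 + (-52)**2 - 90*(-52)) - 31909 = (-255 + 2704 + 4680) - 31909 = 7129 - 31909 = -24780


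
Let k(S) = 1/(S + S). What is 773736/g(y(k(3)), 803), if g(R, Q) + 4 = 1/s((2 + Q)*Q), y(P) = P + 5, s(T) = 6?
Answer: -4642416/23 ≈ -2.0184e+5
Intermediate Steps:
k(S) = 1/(2*S)
y(P) = 5 + P
g(R, Q) = -23/6 (g(R, Q) = -4 + 1/6 = -23/6)
773736/g(y(k(3)), 803) = 773736/(-23/6) = 773736*(-6/23) = -4642416/23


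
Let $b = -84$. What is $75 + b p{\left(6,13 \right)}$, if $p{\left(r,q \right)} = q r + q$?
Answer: $-7569$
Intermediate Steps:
$p{\left(r,q \right)} = q + q r$
$75 + b p{\left(6,13 \right)} = 75 - 84 \cdot 13 \left(1 + 6\right) = 75 - 84 \cdot 13 \cdot 7 = 75 - 7644 = -7569$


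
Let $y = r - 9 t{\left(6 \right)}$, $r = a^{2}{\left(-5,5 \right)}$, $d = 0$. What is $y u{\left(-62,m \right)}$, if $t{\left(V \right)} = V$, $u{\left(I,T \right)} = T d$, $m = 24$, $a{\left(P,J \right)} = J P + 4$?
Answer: $0$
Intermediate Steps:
$a{\left(P,J \right)} = 4 + J P$
$r = 441$ ($r = \left(4 + 5 \left(-5\right)\right)^{2} = \left(4 - 25\right)^{2} = \left(-21\right)^{2} = 441$)
$u{\left(I,T \right)} = 0$ ($u{\left(I,T \right)} = T 0 = 0$)
$y = 387$ ($y = 441 - 54 = 387$)
$y u{\left(-62,m \right)} = 387 \cdot 0 = 0$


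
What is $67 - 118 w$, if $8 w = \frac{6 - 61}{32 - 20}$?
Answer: $\frac{6461}{48} \approx 134.6$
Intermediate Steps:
$w = - \frac{55}{96}$ ($w = \frac{\left(6 - 61\right) \frac{1}{32 - 20}}{8} = \frac{\left(-55\right) \frac{1}{12}}{8} = \frac{1}{8} \left(- \frac{55}{12}\right) = - \frac{55}{96} \approx -0.57292$)
$67 - 118 w = 67 - - \frac{3245}{48} = 67 + \frac{3245}{48} = \frac{6461}{48}$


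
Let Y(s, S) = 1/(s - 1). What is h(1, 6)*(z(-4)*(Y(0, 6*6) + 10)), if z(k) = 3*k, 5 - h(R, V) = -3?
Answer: -864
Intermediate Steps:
h(R, V) = 8 (h(R, V) = 5 - 1*(-3) = 5 + 3 = 8)
Y(s, S) = 1/(-1 + s)
h(1, 6)*(z(-4)*(Y(0, 6*6) + 10)) = 8*((3*(-4))*(1/(-1 + 0) + 10)) = 8*(-12*(1/(-1) + 10)) = 8*(-12*(-1 + 10)) = 8*(-12*9) = 8*(-108) = -864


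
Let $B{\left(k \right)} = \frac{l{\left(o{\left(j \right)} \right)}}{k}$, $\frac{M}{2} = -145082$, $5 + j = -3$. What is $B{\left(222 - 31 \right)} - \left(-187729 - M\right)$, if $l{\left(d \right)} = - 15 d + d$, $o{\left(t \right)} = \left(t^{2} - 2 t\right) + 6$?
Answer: $- \frac{19566289}{191} \approx -1.0244 \cdot 10^{5}$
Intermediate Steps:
$j = -8$ ($j = -5 - 3 = -8$)
$M = -290164$ ($M = 2 \left(-145082\right) = -290164$)
$o{\left(t \right)} = 6 + t^{2} - 2 t$
$l{\left(d \right)} = - 14 d$
$B{\left(k \right)} = - \frac{1204}{k}$ ($B{\left(k \right)} = \frac{\left(-14\right) \left(6 + \left(-8\right)^{2} - -16\right)}{k} = \frac{\left(-14\right) \left(6 + 64 + 16\right)}{k} = \frac{\left(-14\right) 86}{k} = - \frac{1204}{k}$)
$B{\left(222 - 31 \right)} - \left(-187729 - M\right) = - \frac{1204}{222 - 31} - \left(-187729 - -290164\right) = - \frac{1204}{191} - \left(-187729 + 290164\right) = \left(-1204\right) \frac{1}{191} - 102435 = - \frac{1204}{191} - 102435 = - \frac{19566289}{191}$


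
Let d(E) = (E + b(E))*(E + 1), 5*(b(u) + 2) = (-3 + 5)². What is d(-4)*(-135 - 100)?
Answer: -3666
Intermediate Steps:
b(u) = -6/5 (b(u) = -2 + (-3 + 5)²/5 = -2 + (⅕)*2² = -2 + (⅕)*4 = -2 + ⅘ = -6/5)
d(E) = (1 + E)*(-6/5 + E) (d(E) = (E - 6/5)*(E + 1) = (-6/5 + E)*(1 + E) = (1 + E)*(-6/5 + E))
d(-4)*(-135 - 100) = (-6/5 + (-4)² - ⅕*(-4))*(-135 - 100) = (-6/5 + 16 + ⅘)*(-235) = (78/5)*(-235) = -3666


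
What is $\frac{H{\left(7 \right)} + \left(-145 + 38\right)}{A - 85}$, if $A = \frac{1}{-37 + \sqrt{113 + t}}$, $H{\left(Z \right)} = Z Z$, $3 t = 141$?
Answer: $\frac{1490629}{2185329} - \frac{58 \sqrt{10}}{2185329} \approx 0.68202$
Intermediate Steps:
$t = 47$ ($t = \frac{1}{3} \cdot 141 = 47$)
$H{\left(Z \right)} = Z^{2}$
$A = \frac{1}{-37 + 4 \sqrt{10}}$ ($A = \frac{1}{-37 + \sqrt{113 + 47}} = \frac{1}{-37 + \sqrt{160}} = \frac{1}{-37 + 4 \sqrt{10}} \approx -0.041066$)
$\frac{H{\left(7 \right)} + \left(-145 + 38\right)}{A - 85} = \frac{7^{2} + \left(-145 + 38\right)}{\left(- \frac{37}{1209} - \frac{4 \sqrt{10}}{1209}\right) - 85} = \frac{49 - 107}{- \frac{102802}{1209} - \frac{4 \sqrt{10}}{1209}} = - \frac{58}{- \frac{102802}{1209} - \frac{4 \sqrt{10}}{1209}}$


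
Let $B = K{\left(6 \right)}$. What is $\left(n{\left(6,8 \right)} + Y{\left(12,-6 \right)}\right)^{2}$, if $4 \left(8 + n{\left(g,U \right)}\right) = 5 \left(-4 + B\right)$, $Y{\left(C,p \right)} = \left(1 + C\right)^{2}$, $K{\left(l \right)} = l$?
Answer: $\frac{106929}{4} \approx 26732.0$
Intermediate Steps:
$B = 6$
$n{\left(g,U \right)} = - \frac{11}{2}$ ($n{\left(g,U \right)} = -8 + \frac{5 \left(-4 + 6\right)}{4} = -8 + \frac{5 \cdot 2}{4} = -8 + \frac{1}{4} \cdot 10 = -8 + \frac{5}{2} = - \frac{11}{2}$)
$\left(n{\left(6,8 \right)} + Y{\left(12,-6 \right)}\right)^{2} = \left(- \frac{11}{2} + \left(1 + 12\right)^{2}\right)^{2} = \left(- \frac{11}{2} + 13^{2}\right)^{2} = \left(- \frac{11}{2} + 169\right)^{2} = \left(\frac{327}{2}\right)^{2} = \frac{106929}{4}$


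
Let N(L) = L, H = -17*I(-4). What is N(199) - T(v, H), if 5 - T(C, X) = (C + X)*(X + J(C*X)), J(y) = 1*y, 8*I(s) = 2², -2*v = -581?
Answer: -1397063/2 ≈ -6.9853e+5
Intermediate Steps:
v = 581/2 (v = -½*(-581) = 581/2 ≈ 290.50)
I(s) = ½ (I(s) = (⅛)*2² = (⅛)*4 = ½)
H = -17/2 (H = -17*½ = -17/2 ≈ -8.5000)
J(y) = y
T(C, X) = 5 - (C + X)*(X + C*X)
N(199) - T(v, H) = 199 - (5 - (-17/2)² - 1*581/2*(-17/2) - 1*581/2*(-17/2)² - 1*(-17/2)*(581/2)²) = 199 - (5 - 1*289/4 + 9877/4 - 1*581/2*289/4 - 1*(-17/2)*337561/4) = 199 - (5 - 289/4 + 9877/4 - 167909/8 + 5738537/8) = 199 - 1*1397461/2 = 199 - 1397461/2 = -1397063/2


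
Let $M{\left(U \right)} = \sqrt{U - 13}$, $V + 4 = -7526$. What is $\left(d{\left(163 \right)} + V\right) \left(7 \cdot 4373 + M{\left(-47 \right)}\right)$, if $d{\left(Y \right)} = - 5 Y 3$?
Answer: $-305344725 - 19950 i \sqrt{15} \approx -3.0534 \cdot 10^{8} - 77266.0 i$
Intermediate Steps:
$d{\left(Y \right)} = - 15 Y$
$V = -7530$ ($V = -4 - 7526 = -7530$)
$M{\left(U \right)} = \sqrt{-13 + U}$
$\left(d{\left(163 \right)} + V\right) \left(7 \cdot 4373 + M{\left(-47 \right)}\right) = \left(\left(-15\right) 163 - 7530\right) \left(7 \cdot 4373 + \sqrt{-13 - 47}\right) = \left(-2445 - 7530\right) \left(30611 + \sqrt{-60}\right) = - 9975 \left(30611 + 2 i \sqrt{15}\right) = -305344725 - 19950 i \sqrt{15}$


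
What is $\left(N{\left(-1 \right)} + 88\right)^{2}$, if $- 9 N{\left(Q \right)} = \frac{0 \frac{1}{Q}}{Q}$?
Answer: $7744$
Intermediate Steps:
$N{\left(Q \right)} = 0$ ($N{\left(Q \right)} = - \frac{\frac{0}{Q} \frac{1}{Q}}{9} = - \frac{0 \frac{1}{Q}}{9} = \left(- \frac{1}{9}\right) 0 = 0$)
$\left(N{\left(-1 \right)} + 88\right)^{2} = \left(0 + 88\right)^{2} = 88^{2} = 7744$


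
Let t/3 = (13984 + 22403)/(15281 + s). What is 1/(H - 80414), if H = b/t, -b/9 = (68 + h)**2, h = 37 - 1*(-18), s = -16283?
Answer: -4043/320060716 ≈ -1.2632e-5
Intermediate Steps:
h = 55 (h = 37 + 18 = 55)
t = -36387/334 (t = 3*((13984 + 22403)/(15281 - 16283)) = 3*(36387/(-1002)) = 3*(36387*(-1/1002)) = 3*(-12129/334) = -36387/334 ≈ -108.94)
b = -136161 (b = -9*(68 + 55)**2 = -9*123**2 = -9*15129 = -136161)
H = 5053086/4043 (H = -136161/(-36387/334) = -136161*(-334/36387) = 5053086/4043 ≈ 1249.8)
1/(H - 80414) = 1/(5053086/4043 - 80414) = 1/(-320060716/4043) = -4043/320060716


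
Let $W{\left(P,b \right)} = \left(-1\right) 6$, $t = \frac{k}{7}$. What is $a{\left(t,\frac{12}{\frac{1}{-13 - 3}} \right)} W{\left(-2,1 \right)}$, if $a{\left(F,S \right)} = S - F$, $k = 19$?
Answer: $\frac{8178}{7} \approx 1168.3$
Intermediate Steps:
$t = \frac{19}{7} \approx 2.7143$
$W{\left(P,b \right)} = -6$
$a{\left(t,\frac{12}{\frac{1}{-13 - 3}} \right)} W{\left(-2,1 \right)} = \left(\frac{12}{\frac{1}{-13 - 3}} - \frac{19}{7}\right) \left(-6\right) = \left(\frac{12}{\frac{1}{-16}} - \frac{19}{7}\right) \left(-6\right) = \left(\frac{12}{- \frac{1}{16}} - \frac{19}{7}\right) \left(-6\right) = \left(12 \left(-16\right) - \frac{19}{7}\right) \left(-6\right) = \left(-192 - \frac{19}{7}\right) \left(-6\right) = \left(- \frac{1363}{7}\right) \left(-6\right) = \frac{8178}{7}$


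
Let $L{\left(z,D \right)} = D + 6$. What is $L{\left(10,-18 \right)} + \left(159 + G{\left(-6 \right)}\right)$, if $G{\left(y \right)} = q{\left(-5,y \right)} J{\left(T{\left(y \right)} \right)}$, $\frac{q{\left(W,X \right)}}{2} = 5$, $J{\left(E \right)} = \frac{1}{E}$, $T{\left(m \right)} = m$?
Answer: $\frac{436}{3} \approx 145.33$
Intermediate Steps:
$L{\left(z,D \right)} = 6 + D$
$q{\left(W,X \right)} = 10$ ($q{\left(W,X \right)} = 2 \cdot 5 = 10$)
$G{\left(y \right)} = \frac{10}{y}$
$L{\left(10,-18 \right)} + \left(159 + G{\left(-6 \right)}\right) = \left(6 - 18\right) + \left(159 + \frac{10}{-6}\right) = -12 + \left(159 + 10 \left(- \frac{1}{6}\right)\right) = -12 + \left(159 - \frac{5}{3}\right) = -12 + \frac{472}{3} = \frac{436}{3}$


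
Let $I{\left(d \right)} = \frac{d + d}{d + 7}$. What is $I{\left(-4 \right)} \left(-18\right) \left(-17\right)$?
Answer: $-816$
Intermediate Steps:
$I{\left(d \right)} = \frac{2 d}{7 + d}$
$I{\left(-4 \right)} \left(-18\right) \left(-17\right) = 2 \left(-4\right) \frac{1}{7 - 4} \left(-18\right) \left(-17\right) = 2 \left(-4\right) \frac{1}{3} \left(-18\right) \left(-17\right) = \left(- \frac{8}{3}\right) \left(-18\right) \left(-17\right) = 48 \left(-17\right) = -816$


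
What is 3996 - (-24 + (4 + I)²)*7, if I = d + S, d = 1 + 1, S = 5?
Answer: 3317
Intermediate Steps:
d = 2
I = 7 (I = 2 + 5 = 7)
3996 - (-24 + (4 + I)²)*7 = 3996 - (-24 + (4 + 7)²)*7 = 3996 - (-24 + 11²)*7 = 3996 - (-24 + 121)*7 = 3996 - 97*7 = 3996 - 1*679 = 3996 - 679 = 3317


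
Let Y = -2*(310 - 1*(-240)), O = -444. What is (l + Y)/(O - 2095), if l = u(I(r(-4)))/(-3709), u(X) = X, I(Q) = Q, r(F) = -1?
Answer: 4079899/9417151 ≈ 0.43324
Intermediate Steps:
Y = -1100 (Y = -2*(310 + 240) = -2*550 = -1100)
l = 1/3709 (l = -1/(-3709) = -1*(-1/3709) = 1/3709 ≈ 0.00026961)
(l + Y)/(O - 2095) = (1/3709 - 1100)/(-444 - 2095) = -4079899/3709/(-2539) = -4079899/3709*(-1/2539) = 4079899/9417151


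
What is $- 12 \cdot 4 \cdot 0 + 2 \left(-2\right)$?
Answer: $-4$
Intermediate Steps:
$- 12 \cdot 4 \cdot 0 + 2 \left(-2\right) = \left(-12\right) 0 - 4 = 0 - 4 = -4$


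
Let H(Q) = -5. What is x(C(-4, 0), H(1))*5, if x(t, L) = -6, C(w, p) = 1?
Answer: -30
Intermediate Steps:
x(C(-4, 0), H(1))*5 = -6*5 = -30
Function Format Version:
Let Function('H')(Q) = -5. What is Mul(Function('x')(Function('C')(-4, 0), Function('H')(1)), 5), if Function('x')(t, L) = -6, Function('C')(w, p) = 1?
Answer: -30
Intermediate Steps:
Mul(Function('x')(Function('C')(-4, 0), Function('H')(1)), 5) = Mul(-6, 5) = -30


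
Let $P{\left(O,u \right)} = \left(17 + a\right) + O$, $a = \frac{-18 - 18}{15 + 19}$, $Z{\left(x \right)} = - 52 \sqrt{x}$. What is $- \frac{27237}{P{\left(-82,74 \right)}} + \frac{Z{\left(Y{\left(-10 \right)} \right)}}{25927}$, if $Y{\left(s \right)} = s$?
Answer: $\frac{463029}{1123} - \frac{52 i \sqrt{10}}{25927} \approx 412.31 - 0.0063424 i$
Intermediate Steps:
$a = - \frac{18}{17}$ ($a = - \frac{36}{34} = \left(-36\right) \frac{1}{34} = - \frac{18}{17} \approx -1.0588$)
$P{\left(O,u \right)} = \frac{271}{17} + O$ ($P{\left(O,u \right)} = \left(17 - \frac{18}{17}\right) + O = \frac{271}{17} + O$)
$- \frac{27237}{P{\left(-82,74 \right)}} + \frac{Z{\left(Y{\left(-10 \right)} \right)}}{25927} = - \frac{27237}{\frac{271}{17} - 82} + \frac{\left(-52\right) \sqrt{-10}}{25927} = - \frac{27237}{- \frac{1123}{17}} + - 52 i \sqrt{10} \cdot \frac{1}{25927} = \left(-27237\right) \left(- \frac{17}{1123}\right) + - 52 i \sqrt{10} \cdot \frac{1}{25927} = \frac{463029}{1123} - \frac{52 i \sqrt{10}}{25927}$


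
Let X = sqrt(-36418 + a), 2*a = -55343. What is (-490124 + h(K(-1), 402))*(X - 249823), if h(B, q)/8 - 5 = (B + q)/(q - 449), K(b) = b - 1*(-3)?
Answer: 5755217419140/47 - 11518590*I*sqrt(256358)/47 ≈ 1.2245e+11 - 1.2409e+8*I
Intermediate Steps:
a = -55343/2 (a = (1/2)*(-55343) = -55343/2 ≈ -27672.)
K(b) = 3 + b (K(b) = b + 3 = 3 + b)
X = I*sqrt(256358)/2 (X = sqrt(-36418 - 55343/2) = sqrt(-128179/2) = I*sqrt(256358)/2 ≈ 253.16*I)
h(B, q) = 40 + 8*(B + q)/(-449 + q) (h(B, q) = 40 + 8*((B + q)/(q - 449)) = 40 + 8*((B + q)/(-449 + q)) = 40 + 8*(B + q)/(-449 + q))
(-490124 + h(K(-1), 402))*(X - 249823) = (-490124 + 8*(-2245 + (3 - 1) + 6*402)/(-449 + 402))*(I*sqrt(256358)/2 - 249823) = (-490124 + 8*(-2245 + 2 + 2412)/(-47))*(-249823 + I*sqrt(256358)/2) = (-490124 + 8*(-1/47)*169)*(-249823 + I*sqrt(256358)/2) = (-490124 - 1352/47)*(-249823 + I*sqrt(256358)/2) = -23037180*(-249823 + I*sqrt(256358)/2)/47 = 5755217419140/47 - 11518590*I*sqrt(256358)/47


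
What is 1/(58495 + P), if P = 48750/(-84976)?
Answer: 42488/2485311185 ≈ 1.7096e-5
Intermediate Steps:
P = -24375/42488 (P = 48750*(-1/84976) = -24375/42488 ≈ -0.57369)
1/(58495 + P) = 1/(58495 - 24375/42488) = 1/(2485311185/42488) = 42488/2485311185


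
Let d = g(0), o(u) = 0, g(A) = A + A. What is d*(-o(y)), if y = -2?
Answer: 0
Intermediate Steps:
g(A) = 2*A
d = 0 (d = 2*0 = 0)
d*(-o(y)) = 0*(-1*0) = 0*0 = 0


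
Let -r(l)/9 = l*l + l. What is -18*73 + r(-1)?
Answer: -1314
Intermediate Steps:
r(l) = -9*l - 9*l² (r(l) = -9*(l*l + l) = -9*(l² + l) = -9*(l + l²) = -9*l - 9*l²)
-18*73 + r(-1) = -18*73 - 9*(-1)*(1 - 1) = -1314 - 9*(-1)*0 = -1314 + 0 = -1314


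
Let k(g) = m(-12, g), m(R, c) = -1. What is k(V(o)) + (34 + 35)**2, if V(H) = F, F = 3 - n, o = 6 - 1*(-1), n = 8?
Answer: 4760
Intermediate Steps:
o = 7 (o = 6 + 1 = 7)
F = -5 (F = 3 - 1*8 = 3 - 8 = -5)
V(H) = -5
k(g) = -1
k(V(o)) + (34 + 35)**2 = -1 + (34 + 35)**2 = -1 + 69**2 = -1 + 4761 = 4760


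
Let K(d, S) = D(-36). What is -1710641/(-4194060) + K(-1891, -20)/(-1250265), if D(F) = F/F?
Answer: 47527786129/116526365020 ≈ 0.40787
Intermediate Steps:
D(F) = 1
K(d, S) = 1
-1710641/(-4194060) + K(-1891, -20)/(-1250265) = -1710641/(-4194060) + 1/(-1250265) = -1710641*(-1/4194060) + 1*(-1/1250265) = 1710641/4194060 - 1/1250265 = 47527786129/116526365020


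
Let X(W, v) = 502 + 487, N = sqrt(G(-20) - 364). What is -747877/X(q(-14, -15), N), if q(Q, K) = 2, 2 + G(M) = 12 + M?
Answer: -747877/989 ≈ -756.20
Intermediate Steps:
G(M) = 10 + M (G(M) = -2 + (12 + M) = 10 + M)
N = I*sqrt(374) (N = sqrt((10 - 20) - 364) = sqrt(-10 - 364) = sqrt(-374) = I*sqrt(374) ≈ 19.339*I)
X(W, v) = 989
-747877/X(q(-14, -15), N) = -747877/989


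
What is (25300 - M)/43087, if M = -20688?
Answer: 45988/43087 ≈ 1.0673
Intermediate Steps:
(25300 - M)/43087 = (25300 - 1*(-20688))/43087 = (25300 + 20688)*(1/43087) = 45988*(1/43087) = 45988/43087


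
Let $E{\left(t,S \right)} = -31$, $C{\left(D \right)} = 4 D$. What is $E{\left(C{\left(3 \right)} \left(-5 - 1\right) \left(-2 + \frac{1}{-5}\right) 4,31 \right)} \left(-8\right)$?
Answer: $248$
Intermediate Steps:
$E{\left(C{\left(3 \right)} \left(-5 - 1\right) \left(-2 + \frac{1}{-5}\right) 4,31 \right)} \left(-8\right) = \left(-31\right) \left(-8\right) = 248$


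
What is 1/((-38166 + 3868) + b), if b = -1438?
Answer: -1/35736 ≈ -2.7983e-5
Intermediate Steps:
1/((-38166 + 3868) + b) = 1/((-38166 + 3868) - 1438) = 1/(-34298 - 1438) = 1/(-35736) = -1/35736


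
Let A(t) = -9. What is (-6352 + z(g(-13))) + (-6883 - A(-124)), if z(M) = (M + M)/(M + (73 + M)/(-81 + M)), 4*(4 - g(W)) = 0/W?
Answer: -39670/3 ≈ -13223.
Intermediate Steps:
g(W) = 4 (g(W) = 4 - 0/W = 4 - ¼*0 = 4 + 0 = 4)
z(M) = 2*M/(M + (73 + M)/(-81 + M)) (z(M) = (2*M)/(M + (73 + M)/(-81 + M)) = 2*M/(M + (73 + M)/(-81 + M)))
(-6352 + z(g(-13))) + (-6883 - A(-124)) = (-6352 + 2*4*(-81 + 4)/(73 + 4² - 80*4)) + (-6883 - 1*(-9)) = (-6352 + 2*4*(-77)/(73 + 16 - 320)) + (-6883 + 9) = (-6352 + 2*4*(-77)/(-231)) - 6874 = (-6352 + 2*4*(-1/231)*(-77)) - 6874 = (-6352 + 8/3) - 6874 = -19048/3 - 6874 = -39670/3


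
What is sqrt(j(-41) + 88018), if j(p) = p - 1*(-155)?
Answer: 2*sqrt(22033) ≈ 296.87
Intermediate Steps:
j(p) = 155 + p (j(p) = p + 155 = 155 + p)
sqrt(j(-41) + 88018) = sqrt((155 - 41) + 88018) = sqrt(114 + 88018) = sqrt(88132) = 2*sqrt(22033)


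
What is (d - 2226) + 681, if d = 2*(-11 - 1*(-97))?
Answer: -1373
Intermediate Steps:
d = 172 (d = 2*(-11 + 97) = 2*86 = 172)
(d - 2226) + 681 = (172 - 2226) + 681 = -2054 + 681 = -1373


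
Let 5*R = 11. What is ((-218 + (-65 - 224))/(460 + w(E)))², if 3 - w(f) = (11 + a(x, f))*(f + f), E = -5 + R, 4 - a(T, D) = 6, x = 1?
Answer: 6426225/6589489 ≈ 0.97522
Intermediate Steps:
R = 11/5 (R = (⅕)*11 = 11/5 ≈ 2.2000)
a(T, D) = -2 (a(T, D) = 4 - 1*6 = 4 - 6 = -2)
E = -14/5 (E = -5 + 11/5 = -14/5 ≈ -2.8000)
w(f) = 3 - 18*f (w(f) = 3 - (11 - 2)*(f + f) = 3 - 9*2*f = 3 - 18*f)
((-218 + (-65 - 224))/(460 + w(E)))² = ((-218 + (-65 - 224))/(460 + (3 - 18*(-14/5))))² = ((-218 - 289)/(460 + (3 + 252/5)))² = (-507/(460 + 267/5))² = (-507/2567/5)² = (-507*5/2567)² = (-2535/2567)² = 6426225/6589489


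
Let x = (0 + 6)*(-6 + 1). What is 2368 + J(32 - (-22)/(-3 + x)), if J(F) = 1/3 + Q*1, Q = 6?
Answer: 7123/3 ≈ 2374.3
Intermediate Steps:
x = -30 (x = 6*(-5) = -30)
J(F) = 19/3 (J(F) = 1/3 + 6*1 = ⅓ + 6 = 19/3)
2368 + J(32 - (-22)/(-3 + x)) = 2368 + 19/3 = 7123/3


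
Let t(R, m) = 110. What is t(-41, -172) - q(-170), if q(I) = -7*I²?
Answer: 202410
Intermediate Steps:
t(-41, -172) - q(-170) = 110 - (-7)*(-170)² = 110 - (-7)*28900 = 110 - 1*(-202300) = 110 + 202300 = 202410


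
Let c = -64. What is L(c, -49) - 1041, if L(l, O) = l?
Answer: -1105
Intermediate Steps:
L(c, -49) - 1041 = -64 - 1041 = -1105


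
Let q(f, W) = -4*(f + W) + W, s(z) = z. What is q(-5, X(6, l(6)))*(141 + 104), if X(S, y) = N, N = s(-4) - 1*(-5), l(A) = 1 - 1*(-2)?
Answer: 4165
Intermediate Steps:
l(A) = 3 (l(A) = 1 + 2 = 3)
N = 1 (N = -4 - 1*(-5) = -4 + 5 = 1)
X(S, y) = 1
q(f, W) = -4*f - 3*W (q(f, W) = -4*(W + f) + W = (-4*W - 4*f) + W = -4*f - 3*W)
q(-5, X(6, l(6)))*(141 + 104) = (-4*(-5) - 3*1)*(141 + 104) = (20 - 3)*245 = 17*245 = 4165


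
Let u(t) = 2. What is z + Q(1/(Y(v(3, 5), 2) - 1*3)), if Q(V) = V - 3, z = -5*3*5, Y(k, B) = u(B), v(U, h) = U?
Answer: -79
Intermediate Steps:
Y(k, B) = 2
z = -75 (z = -15*5 = -75)
Q(V) = -3 + V
z + Q(1/(Y(v(3, 5), 2) - 1*3)) = -75 + (-3 + 1/(2 - 1*3)) = -75 + (-3 + 1/(2 - 3)) = -75 + (-3 + 1/(-1)) = -75 + (-3 - 1) = -75 - 4 = -79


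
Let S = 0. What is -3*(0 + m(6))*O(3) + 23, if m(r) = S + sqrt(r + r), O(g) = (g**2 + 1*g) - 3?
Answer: 23 - 54*sqrt(3) ≈ -70.531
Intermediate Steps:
O(g) = -3 + g + g**2 (O(g) = (g**2 + g) - 3 = (g + g**2) - 3 = -3 + g + g**2)
m(r) = sqrt(2)*sqrt(r) (m(r) = 0 + sqrt(r + r) = 0 + sqrt(2*r) = 0 + sqrt(2)*sqrt(r) = sqrt(2)*sqrt(r))
-3*(0 + m(6))*O(3) + 23 = -3*(0 + sqrt(2)*sqrt(6))*(-3 + 3 + 3**2) + 23 = -3*(0 + 2*sqrt(3))*(-3 + 3 + 9) + 23 = -3*2*sqrt(3)*9 + 23 = -54*sqrt(3) + 23 = 23 - 54*sqrt(3)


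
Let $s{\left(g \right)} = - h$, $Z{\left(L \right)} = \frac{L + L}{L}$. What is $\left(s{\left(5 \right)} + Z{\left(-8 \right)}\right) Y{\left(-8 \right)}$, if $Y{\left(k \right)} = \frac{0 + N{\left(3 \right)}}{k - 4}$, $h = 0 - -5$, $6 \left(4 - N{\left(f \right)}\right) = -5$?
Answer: $\frac{29}{24} \approx 1.2083$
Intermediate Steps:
$N{\left(f \right)} = \frac{29}{6}$ ($N{\left(f \right)} = 4 - - \frac{5}{6} = 4 + \frac{5}{6} = \frac{29}{6}$)
$h = 5$ ($h = 0 + 5 = 5$)
$Z{\left(L \right)} = 2$ ($Z{\left(L \right)} = \frac{2 L}{L} = 2$)
$s{\left(g \right)} = -5$ ($s{\left(g \right)} = \left(-1\right) 5 = -5$)
$Y{\left(k \right)} = \frac{29}{6 \left(-4 + k\right)}$ ($Y{\left(k \right)} = \frac{0 + \frac{29}{6}}{k - 4} = \frac{29}{6 \left(-4 + k\right)}$)
$\left(s{\left(5 \right)} + Z{\left(-8 \right)}\right) Y{\left(-8 \right)} = \left(-5 + 2\right) \frac{29}{6 \left(-4 - 8\right)} = - 3 \frac{29}{6 \left(-12\right)} = - 3 \cdot \frac{29}{6} \left(- \frac{1}{12}\right) = \left(-3\right) \left(- \frac{29}{72}\right) = \frac{29}{24}$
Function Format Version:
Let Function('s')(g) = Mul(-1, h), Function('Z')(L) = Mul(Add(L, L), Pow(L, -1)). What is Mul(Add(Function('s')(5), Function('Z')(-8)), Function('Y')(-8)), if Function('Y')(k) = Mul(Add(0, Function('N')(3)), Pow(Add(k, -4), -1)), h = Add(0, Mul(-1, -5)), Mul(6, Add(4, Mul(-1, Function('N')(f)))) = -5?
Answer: Rational(29, 24) ≈ 1.2083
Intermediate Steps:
Function('N')(f) = Rational(29, 6) (Function('N')(f) = Add(4, Mul(Rational(-1, 6), -5)) = Add(4, Rational(5, 6)) = Rational(29, 6))
h = 5 (h = Add(0, 5) = 5)
Function('Z')(L) = 2 (Function('Z')(L) = Mul(Mul(2, L), Pow(L, -1)) = 2)
Function('s')(g) = -5 (Function('s')(g) = Mul(-1, 5) = -5)
Function('Y')(k) = Mul(Rational(29, 6), Pow(Add(-4, k), -1)) (Function('Y')(k) = Mul(Add(0, Rational(29, 6)), Pow(Add(k, -4), -1)) = Mul(Rational(29, 6), Pow(Add(-4, k), -1)))
Mul(Add(Function('s')(5), Function('Z')(-8)), Function('Y')(-8)) = Mul(Add(-5, 2), Mul(Rational(29, 6), Pow(Add(-4, -8), -1))) = Mul(-3, Mul(Rational(29, 6), Pow(-12, -1))) = Mul(-3, Mul(Rational(29, 6), Rational(-1, 12))) = Mul(-3, Rational(-29, 72)) = Rational(29, 24)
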